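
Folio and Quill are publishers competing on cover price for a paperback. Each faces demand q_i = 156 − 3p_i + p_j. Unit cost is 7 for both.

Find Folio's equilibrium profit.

Folio's profit: π = (p_{Folio} − 7)(156 − 3p_{Folio} + p_{Quill}).
∂π/∂p_{Folio} = 177 − 6p_{Folio} + p_{Quill} = 0 ⇒ p_{Folio} = 29.5 + (1/6)p_{Quill}.
The game is symmetric, so in equilibrium p_{Quill} = p_{Folio}: the reaction function gives (5/6)p_{Folio} = 29.5, hence p_{Folio} = 35.4.
q_{Folio} = 156 − 3·35.4 + 35.4 = 85.2.
Profit = (35.4 − 7)·85.2 = 2419.68.

2419.68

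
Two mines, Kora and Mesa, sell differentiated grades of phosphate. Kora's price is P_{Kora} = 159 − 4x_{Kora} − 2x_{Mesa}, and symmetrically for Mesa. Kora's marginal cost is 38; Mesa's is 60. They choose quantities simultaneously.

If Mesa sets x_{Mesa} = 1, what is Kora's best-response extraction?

14.875

Mine Kora's profit: π = x_{Kora}(159 − 4x_{Kora} − 2x_{Mesa}) − 38x_{Kora}.
∂π/∂x_{Kora} = 121 − 8x_{Kora} − 2x_{Mesa} = 0 ⇒ x_{Kora} = 15.125 − 0.25x_{Mesa}.
At x_{Mesa} = 1: x_{Kora} = 15.125 − 0.25·1 = 14.875.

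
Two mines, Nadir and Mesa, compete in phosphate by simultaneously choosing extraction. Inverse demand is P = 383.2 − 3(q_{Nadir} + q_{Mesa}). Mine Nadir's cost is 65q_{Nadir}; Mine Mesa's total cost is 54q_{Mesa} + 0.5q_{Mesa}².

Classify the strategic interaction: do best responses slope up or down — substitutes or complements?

Mine Nadir's profit: π = q_{Nadir}(383.2 − 3(q_{Nadir} + q_{Mesa})) − 65q_{Nadir}.
∂π/∂q_{Nadir} = 318.2 − 6q_{Nadir} − 3q_{Mesa} = 0, so q_{Nadir} = 1591/30 − 0.5q_{Mesa}.
The best-response slope dq_{Nadir}/dq_{Mesa} = −0.5 < 0: the reaction function is downward-sloping, so the choices are strategic substitutes.

strategic substitutes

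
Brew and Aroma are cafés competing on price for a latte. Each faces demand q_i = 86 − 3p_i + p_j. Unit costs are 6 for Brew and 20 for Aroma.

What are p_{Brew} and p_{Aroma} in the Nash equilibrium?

22, 28

Brew's profit: π = (p_{Brew} − 6)(86 − 3p_{Brew} + p_{Aroma}).
∂π/∂p_{Brew} = 104 − 6p_{Brew} + p_{Aroma} = 0 ⇒ p_{Brew} = 52/3 + (1/6)p_{Aroma}.
Similarly p_{Aroma} = 73/3 + (1/6)p_{Brew}.
Plugging p_{Aroma} into Brew's best response: p_{Brew} = 52/3 + (1/6)(73/3 + (1/6)p_{Brew}) ⇒ (35/36)p_{Brew} = 385/18, so p_{Brew} = 22.
Then p_{Aroma} = 73/3 + (1/6)·22 = 28.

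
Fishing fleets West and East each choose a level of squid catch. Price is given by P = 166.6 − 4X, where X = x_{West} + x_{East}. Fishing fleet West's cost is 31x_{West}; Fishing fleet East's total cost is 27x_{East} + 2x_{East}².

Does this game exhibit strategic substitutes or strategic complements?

Fishing fleet West's profit: π = x_{West}(166.6 − 4(x_{West} + x_{East})) − 31x_{West}.
∂π/∂x_{West} = 135.6 − 8x_{West} − 4x_{East} = 0, so x_{West} = 16.95 − 0.5x_{East}.
The best-response slope dx_{West}/dx_{East} = −0.5 < 0: the reaction function is downward-sloping, so the choices are strategic substitutes.

strategic substitutes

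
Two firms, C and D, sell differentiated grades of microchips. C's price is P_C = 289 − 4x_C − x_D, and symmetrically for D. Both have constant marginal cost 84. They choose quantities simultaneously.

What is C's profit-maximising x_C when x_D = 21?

23

Firm C's profit: π = x_C(289 − 4x_C − x_D) − 84x_C.
∂π/∂x_C = 205 − 8x_C − x_D = 0 ⇒ x_C = 25.625 − 0.125x_D.
At x_D = 21: x_C = 25.625 − 0.125·21 = 23.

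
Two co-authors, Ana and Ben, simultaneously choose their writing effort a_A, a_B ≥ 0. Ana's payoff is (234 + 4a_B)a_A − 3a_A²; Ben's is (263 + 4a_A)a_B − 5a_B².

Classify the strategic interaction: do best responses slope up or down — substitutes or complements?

strategic complements

Expanding Ana's payoff: 234a_A + 4a_Ba_A − 3a_A².
∂π/∂a_A = 234 + 4a_B − 6a_A = 0, so a_A = 39 + (2/3)a_B.
The best-response slope da_A/da_B = 2/3 > 0: the reaction function is upward-sloping, so the choices are strategic complements.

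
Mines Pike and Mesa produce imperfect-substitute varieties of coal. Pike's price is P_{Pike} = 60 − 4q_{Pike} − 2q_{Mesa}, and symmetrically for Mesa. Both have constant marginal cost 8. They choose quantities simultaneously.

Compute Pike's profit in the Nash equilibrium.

108.16

Mine Pike's profit: π = q_{Pike}(60 − 4q_{Pike} − 2q_{Mesa}) − 8q_{Pike}.
∂π/∂q_{Pike} = 52 − 8q_{Pike} − 2q_{Mesa} = 0 ⇒ q_{Pike} = 6.5 − 0.25q_{Mesa}.
Setting q_{Pike} = q_{Mesa} in the reaction function: q_{Pike} = 6.5 − 0.25q_{Pike}, so q_{Pike} = 6.5 / 1.25 = 5.2.
P_{Pike} = 60 − 4·5.2 − 2·5.2 = 28.8.
Profit = (28.8 − 8)·5.2 = 108.16.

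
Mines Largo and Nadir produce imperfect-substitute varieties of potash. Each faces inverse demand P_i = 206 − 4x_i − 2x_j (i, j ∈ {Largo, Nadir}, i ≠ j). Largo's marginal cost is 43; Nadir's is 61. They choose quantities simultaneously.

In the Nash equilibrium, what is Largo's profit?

1142.44

Mine Largo's profit: π = x_{Largo}(206 − 4x_{Largo} − 2x_{Nadir}) − 43x_{Largo}.
∂π/∂x_{Largo} = 163 − 8x_{Largo} − 2x_{Nadir} = 0 ⇒ x_{Largo} = 20.375 − 0.25x_{Nadir}.
Similarly x_{Nadir} = 18.125 − 0.25x_{Largo}.
Plugging x_{Nadir} into Largo's best response: x_{Largo} = 20.375 − 0.25(18.125 − 0.25x_{Largo}) ⇒ 0.9375x_{Largo} = 507/32, so x_{Largo} = 16.9.
Then x_{Nadir} = 18.125 − 0.25·16.9 = 13.9.
P_{Largo} = 206 − 4·16.9 − 2·13.9 = 110.6.
Profit = (110.6 − 43)·16.9 = 1142.44.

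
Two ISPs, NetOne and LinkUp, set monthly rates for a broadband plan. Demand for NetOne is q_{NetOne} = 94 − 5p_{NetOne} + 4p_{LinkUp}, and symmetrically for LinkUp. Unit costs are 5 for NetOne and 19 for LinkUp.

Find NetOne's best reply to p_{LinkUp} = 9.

15.5

NetOne's profit: π = (p_{NetOne} − 5)(94 − 5p_{NetOne} + 4p_{LinkUp}).
∂π/∂p_{NetOne} = 119 − 10p_{NetOne} + 4p_{LinkUp} = 0 ⇒ p_{NetOne} = 11.9 + 0.4p_{LinkUp}.
At p_{LinkUp} = 9: p_{NetOne} = 11.9 + 0.4·9 = 15.5.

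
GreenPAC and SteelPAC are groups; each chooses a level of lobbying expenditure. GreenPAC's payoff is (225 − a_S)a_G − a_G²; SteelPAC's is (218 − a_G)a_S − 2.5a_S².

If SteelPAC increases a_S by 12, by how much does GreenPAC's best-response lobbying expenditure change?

-6

Expanding GreenPAC's payoff: 225a_G − a_Sa_G − a_G².
∂π/∂a_G = 225 − a_S − 2a_G = 0, so a_G = 112.5 − 0.5a_S.
The reaction-function slope is −0.5, so a 12-unit rise in a_S moves a_G by −0.5 × 12 = −6. GreenPAC's best response falls — the actions are strategic substitutes.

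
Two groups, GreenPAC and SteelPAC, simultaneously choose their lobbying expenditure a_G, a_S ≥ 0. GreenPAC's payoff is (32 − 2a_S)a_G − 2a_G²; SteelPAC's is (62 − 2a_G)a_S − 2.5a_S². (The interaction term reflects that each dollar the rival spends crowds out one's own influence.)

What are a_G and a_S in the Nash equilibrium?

2.25, 11.5

Expanding GreenPAC's payoff: 32a_G − 2a_Sa_G − 2a_G².
∂π/∂a_G = 32 − 2a_S − 4a_G = 0, so a_G = 8 − 0.5a_S.
Likewise for SteelPAC: a_S = 12.4 − 0.4a_G.
Substituting the second reaction function into the first: a_G = 8 − 0.5(12.4 − 0.4a_G), which gives 0.8a_G = 1.8 ⇒ a_G = 2.25.
Then a_S = 12.4 − 0.4·2.25 = 11.5.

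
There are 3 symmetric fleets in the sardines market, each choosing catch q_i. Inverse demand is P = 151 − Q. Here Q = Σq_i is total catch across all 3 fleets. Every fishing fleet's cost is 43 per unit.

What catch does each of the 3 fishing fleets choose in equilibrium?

A representative fishing fleet's profit is π_i = q_i(151 − Q) − 43q_i, with Q = q_i + Σ_{j≠i} q_j.
First-order condition: 108 − 2q_i − Σ_{j≠i} q_j = 0.
In a symmetric equilibrium every fishing fleet chooses the same q, so Σ_{j≠i} q_j = 2q. The condition becomes 108 − 4q = 0, giving q = 108/4 = 27.

27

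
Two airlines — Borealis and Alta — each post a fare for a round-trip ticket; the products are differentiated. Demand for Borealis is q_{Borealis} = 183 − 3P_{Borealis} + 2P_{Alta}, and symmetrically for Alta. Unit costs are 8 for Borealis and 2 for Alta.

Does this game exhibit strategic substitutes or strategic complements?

Borealis's profit: π = (P_{Borealis} − 8)(183 − 3P_{Borealis} + 2P_{Alta}).
∂π/∂P_{Borealis} = 207 − 6P_{Borealis} + 2P_{Alta} = 0 ⇒ P_{Borealis} = 34.5 + (1/3)P_{Alta}.
The best-response slope dP_{Borealis}/dP_{Alta} = 1/3 > 0: the reaction function is upward-sloping, so the choices are strategic complements.

strategic complements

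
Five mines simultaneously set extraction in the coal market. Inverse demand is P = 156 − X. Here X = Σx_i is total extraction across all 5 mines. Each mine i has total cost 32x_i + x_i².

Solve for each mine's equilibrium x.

A representative mine's profit is π_i = x_i(156 − X) − 32x_i − x_i², with X = x_i + Σ_{j≠i} x_j.
First-order condition: 124 − 4x_i − Σ_{j≠i} x_j = 0.
With identical mines, set every x_j = x: then 124 − 4x − 4x = 0, i.e. x = 124/8 = 15.5.

15.5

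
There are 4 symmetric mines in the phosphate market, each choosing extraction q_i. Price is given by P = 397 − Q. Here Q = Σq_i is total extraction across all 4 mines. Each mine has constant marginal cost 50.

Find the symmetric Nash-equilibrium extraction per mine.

69.4

A representative mine's profit is π_i = q_i(397 − Q) − 50q_i, with Q = q_i + Σ_{j≠i} q_j.
First-order condition: 347 − 2q_i − Σ_{j≠i} q_j = 0.
With identical mines, set every q_j = q: then 347 − 2q − 3q = 0, i.e. q = 347/5 = 69.4.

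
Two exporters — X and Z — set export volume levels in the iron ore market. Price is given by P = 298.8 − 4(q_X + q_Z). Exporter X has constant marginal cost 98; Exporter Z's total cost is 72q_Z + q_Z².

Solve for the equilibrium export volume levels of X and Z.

17.2, 15.8

Exporter X's profit: π = q_X(298.8 − 4(q_X + q_Z)) − 98q_X.
∂π/∂q_X = 200.8 − 8q_X − 4q_Z = 0, so q_X = 25.1 − 0.5q_Z.
For Z: ∂π/∂q_Z = 226.8 − 10q_Z − 4q_X = 0 ⇒ q_Z = 22.68 − 0.4q_X.
Plugging q_Z into X's best response: q_X = 25.1 − 0.5(22.68 − 0.4q_X) ⇒ 0.8q_X = 13.76, so q_X = 17.2.
Then q_Z = 22.68 − 0.4·17.2 = 15.8.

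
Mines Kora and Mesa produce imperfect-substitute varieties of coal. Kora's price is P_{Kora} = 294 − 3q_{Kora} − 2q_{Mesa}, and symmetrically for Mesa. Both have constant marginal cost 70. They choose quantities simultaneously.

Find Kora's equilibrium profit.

2352

Mine Kora's profit: π = q_{Kora}(294 − 3q_{Kora} − 2q_{Mesa}) − 70q_{Kora}.
∂π/∂q_{Kora} = 224 − 6q_{Kora} − 2q_{Mesa} = 0 ⇒ q_{Kora} = 112/3 − (1/3)q_{Mesa}.
The game is symmetric, so in equilibrium q_{Mesa} = q_{Kora}: the reaction function gives (4/3)q_{Kora} = 112/3, hence q_{Kora} = 28.
P_{Kora} = 294 − 3·28 − 2·28 = 154.
Profit = (154 − 70)·28 = 2352.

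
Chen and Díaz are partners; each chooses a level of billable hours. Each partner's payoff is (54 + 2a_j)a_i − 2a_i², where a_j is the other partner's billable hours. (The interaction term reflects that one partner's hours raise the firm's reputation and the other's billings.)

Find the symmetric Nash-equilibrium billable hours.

Chen's payoff is (54 + 2a_D)a_C − 2a_C².
∂π/∂a_C = 54 + 2a_D − 4a_C = 0, so a_C = 13.5 + 0.5a_D.
Setting a_C = a_D in the reaction function: a_C = 13.5 + 0.5a_C, so a_C = 13.5 / 0.5 = 27.

27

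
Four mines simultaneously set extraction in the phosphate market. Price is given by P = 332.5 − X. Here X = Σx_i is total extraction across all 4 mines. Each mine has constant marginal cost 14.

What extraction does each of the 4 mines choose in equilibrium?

A representative mine's profit is π_i = x_i(332.5 − X) − 14x_i, with X = x_i + Σ_{j≠i} x_j.
First-order condition: 318.5 − 2x_i − Σ_{j≠i} x_j = 0.
Imposing symmetry (x_j = x for all j) turns Σ_{j≠i} x_j into 3x, so 318.5 = 5x and x = 63.7.

63.7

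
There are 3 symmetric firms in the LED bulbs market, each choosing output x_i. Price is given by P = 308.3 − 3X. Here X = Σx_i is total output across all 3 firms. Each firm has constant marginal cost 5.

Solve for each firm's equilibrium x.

25.275

A representative firm's profit is π_i = x_i(308.3 − 3X) − 5x_i, with X = x_i + Σ_{j≠i} x_j.
First-order condition: 303.3 − 6x_i − 3Σ_{j≠i} x_j = 0.
In a symmetric equilibrium every firm chooses the same x, so Σ_{j≠i} x_j = 2x. The condition becomes 303.3 − 12x = 0, giving x = 303.3/12 = 25.275.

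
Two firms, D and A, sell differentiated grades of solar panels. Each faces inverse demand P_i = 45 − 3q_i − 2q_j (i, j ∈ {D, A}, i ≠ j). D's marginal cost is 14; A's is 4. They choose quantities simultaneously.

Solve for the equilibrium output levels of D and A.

Firm D's profit: π = q_D(45 − 3q_D − 2q_A) − 14q_D.
∂π/∂q_D = 31 − 6q_D − 2q_A = 0 ⇒ q_D = 31/6 − (1/3)q_A.
Similarly q_A = 41/6 − (1/3)q_D.
Substituting the second reaction function into the first: q_D = 31/6 − (1/3)(41/6 − (1/3)q_D), which gives (8/9)q_D = 26/9 ⇒ q_D = 3.25.
Then q_A = 41/6 − (1/3)·3.25 = 5.75.

3.25, 5.75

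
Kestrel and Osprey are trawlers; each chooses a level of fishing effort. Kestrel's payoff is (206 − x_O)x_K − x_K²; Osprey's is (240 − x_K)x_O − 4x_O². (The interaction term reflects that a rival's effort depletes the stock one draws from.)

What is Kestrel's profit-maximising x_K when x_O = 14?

96

Expanding Kestrel's payoff: 206x_K − x_Ox_K − x_K².
∂π/∂x_K = 206 − x_O − 2x_K = 0, so x_K = 103 − 0.5x_O.
At x_O = 14: x_K = 103 − 0.5·14 = 96.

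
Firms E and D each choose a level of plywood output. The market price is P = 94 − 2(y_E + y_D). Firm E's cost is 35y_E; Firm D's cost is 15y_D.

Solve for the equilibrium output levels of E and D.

Firm E's profit: π = y_E(94 − 2(y_E + y_D)) − 35y_E.
∂π/∂y_E = 59 − 4y_E − 2y_D = 0, so y_E = 14.75 − 0.5y_D.
By the same steps for D: y_D = 19.75 − 0.5y_E.
Plugging y_D into E's best response: y_E = 14.75 − 0.5(19.75 − 0.5y_E) ⇒ 0.75y_E = 4.875, so y_E = 6.5.
Then y_D = 19.75 − 0.5·6.5 = 16.5.

6.5, 16.5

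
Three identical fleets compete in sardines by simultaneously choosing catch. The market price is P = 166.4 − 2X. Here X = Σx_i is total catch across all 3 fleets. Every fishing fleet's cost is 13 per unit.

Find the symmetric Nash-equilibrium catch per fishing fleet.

19.175

A representative fishing fleet's profit is π_i = x_i(166.4 − 2X) − 13x_i, with X = x_i + Σ_{j≠i} x_j.
First-order condition: 153.4 − 4x_i − 2Σ_{j≠i} x_j = 0.
Imposing symmetry (x_j = x for all j) turns Σ_{j≠i} x_j into 2x, so 153.4 = 8x and x = 19.175.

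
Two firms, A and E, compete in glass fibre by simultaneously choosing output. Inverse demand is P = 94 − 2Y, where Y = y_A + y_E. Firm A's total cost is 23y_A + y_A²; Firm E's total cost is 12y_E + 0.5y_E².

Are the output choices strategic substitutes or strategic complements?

strategic substitutes

Firm A's profit: π = y_A(94 − 2(y_A + y_E)) − 23y_A − y_A².
∂π/∂y_A = 71 − 6y_A − 2y_E = 0, so y_A = 71/6 − (1/3)y_E.
The best-response slope dy_A/dy_E = −1/3 < 0: the reaction function is downward-sloping, so the choices are strategic substitutes.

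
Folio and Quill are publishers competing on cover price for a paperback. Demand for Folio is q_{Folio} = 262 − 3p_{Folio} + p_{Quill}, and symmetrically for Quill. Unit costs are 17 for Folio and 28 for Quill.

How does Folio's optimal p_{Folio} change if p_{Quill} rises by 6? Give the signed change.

Folio's profit: π = (p_{Folio} − 17)(262 − 3p_{Folio} + p_{Quill}).
∂π/∂p_{Folio} = 313 − 6p_{Folio} + p_{Quill} = 0 ⇒ p_{Folio} = 313/6 + (1/6)p_{Quill}.
The reaction-function slope is 1/6, so a 6-unit rise in p_{Quill} moves p_{Folio} by 1/6 × 6 = 1. Folio's best response rises — the actions are strategic complements.

1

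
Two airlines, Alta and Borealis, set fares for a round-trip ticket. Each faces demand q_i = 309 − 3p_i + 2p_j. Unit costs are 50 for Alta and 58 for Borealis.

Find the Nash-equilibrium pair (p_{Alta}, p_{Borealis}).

116.25, 119.25

Alta's profit: π = (p_{Alta} − 50)(309 − 3p_{Alta} + 2p_{Borealis}).
∂π/∂p_{Alta} = 459 − 6p_{Alta} + 2p_{Borealis} = 0 ⇒ p_{Alta} = 76.5 + (1/3)p_{Borealis}.
Similarly p_{Borealis} = 80.5 + (1/3)p_{Alta}.
Solving the two reaction functions simultaneously: (1 − (1/3)(1/3))p_{Alta} = 76.5 + (1/3)·80.5, so (8/9)p_{Alta} = 310/3 and p_{Alta} = 116.25.
Then p_{Borealis} = 80.5 + (1/3)·116.25 = 119.25.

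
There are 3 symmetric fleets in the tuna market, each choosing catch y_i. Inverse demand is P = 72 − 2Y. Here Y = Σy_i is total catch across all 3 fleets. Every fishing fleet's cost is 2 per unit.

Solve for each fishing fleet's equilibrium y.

8.75

A representative fishing fleet's profit is π_i = y_i(72 − 2Y) − 2y_i, with Y = y_i + Σ_{j≠i} y_j.
First-order condition: 70 − 4y_i − 2Σ_{j≠i} y_j = 0.
In a symmetric equilibrium every fishing fleet chooses the same y, so Σ_{j≠i} y_j = 2y. The condition becomes 70 − 8y = 0, giving y = 70/8 = 8.75.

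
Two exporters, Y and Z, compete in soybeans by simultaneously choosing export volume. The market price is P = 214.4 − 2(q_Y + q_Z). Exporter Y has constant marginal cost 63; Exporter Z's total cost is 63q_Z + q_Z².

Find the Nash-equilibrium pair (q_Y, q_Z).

Exporter Y's profit: π = q_Y(214.4 − 2(q_Y + q_Z)) − 63q_Y.
∂π/∂q_Y = 151.4 − 4q_Y − 2q_Z = 0, so q_Y = 37.85 − 0.5q_Z.
For Z: ∂π/∂q_Z = 151.4 − 6q_Z − 2q_Y = 0 ⇒ q_Z = 757/30 − (1/3)q_Y.
Substituting the second reaction function into the first: q_Y = 37.85 − 0.5(757/30 − (1/3)q_Y), which gives (5/6)q_Y = 757/30 ⇒ q_Y = 30.28.
Then q_Z = 757/30 − (1/3)·30.28 = 15.14.

30.28, 15.14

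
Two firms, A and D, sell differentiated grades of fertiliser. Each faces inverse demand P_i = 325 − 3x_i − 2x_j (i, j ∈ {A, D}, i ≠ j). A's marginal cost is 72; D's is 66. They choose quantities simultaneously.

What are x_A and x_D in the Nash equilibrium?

31.25, 32.75

Firm A's profit: π = x_A(325 − 3x_A − 2x_D) − 72x_A.
∂π/∂x_A = 253 − 6x_A − 2x_D = 0 ⇒ x_A = 253/6 − (1/3)x_D.
Similarly x_D = 259/6 − (1/3)x_A.
Solving the two reaction functions simultaneously: (1 − (−1/3)(−1/3))x_A = 253/6 − (1/3)·(259/6), so (8/9)x_A = 250/9 and x_A = 31.25.
Then x_D = 259/6 − (1/3)·31.25 = 32.75.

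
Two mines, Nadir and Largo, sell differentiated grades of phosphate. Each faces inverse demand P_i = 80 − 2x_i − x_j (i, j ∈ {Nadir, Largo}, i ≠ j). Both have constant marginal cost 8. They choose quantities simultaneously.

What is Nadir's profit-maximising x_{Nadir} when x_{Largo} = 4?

17

Mine Nadir's profit: π = x_{Nadir}(80 − 2x_{Nadir} − x_{Largo}) − 8x_{Nadir}.
∂π/∂x_{Nadir} = 72 − 4x_{Nadir} − x_{Largo} = 0 ⇒ x_{Nadir} = 18 − 0.25x_{Largo}.
At x_{Largo} = 4: x_{Nadir} = 18 − 0.25·4 = 17.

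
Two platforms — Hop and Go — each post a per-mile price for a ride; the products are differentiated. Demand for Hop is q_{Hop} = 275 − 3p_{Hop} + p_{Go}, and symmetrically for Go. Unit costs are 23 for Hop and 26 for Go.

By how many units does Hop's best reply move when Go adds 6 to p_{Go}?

1

Hop's profit: π = (p_{Hop} − 23)(275 − 3p_{Hop} + p_{Go}).
∂π/∂p_{Hop} = 344 − 6p_{Hop} + p_{Go} = 0 ⇒ p_{Hop} = 172/3 + (1/6)p_{Go}.
The reaction-function slope is 1/6, so a 6-unit rise in p_{Go} moves p_{Hop} by 1/6 × 6 = 1. Hop's best response rises — the actions are strategic complements.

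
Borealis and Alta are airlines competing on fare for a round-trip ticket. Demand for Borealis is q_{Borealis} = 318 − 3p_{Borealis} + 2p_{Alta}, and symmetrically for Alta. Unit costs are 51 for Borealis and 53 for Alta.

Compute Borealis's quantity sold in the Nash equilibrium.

201.375

Borealis's profit: π = (p_{Borealis} − 51)(318 − 3p_{Borealis} + 2p_{Alta}).
∂π/∂p_{Borealis} = 471 − 6p_{Borealis} + 2p_{Alta} = 0 ⇒ p_{Borealis} = 78.5 + (1/3)p_{Alta}.
Similarly p_{Alta} = 79.5 + (1/3)p_{Borealis}.
Solving the two reaction functions simultaneously: (1 − (1/3)(1/3))p_{Borealis} = 78.5 + (1/3)·79.5, so (8/9)p_{Borealis} = 105 and p_{Borealis} = 118.125.
Then p_{Alta} = 79.5 + (1/3)·118.125 = 118.875.
q_{Borealis} = 318 − 3·118.125 + 2·118.875 = 201.375.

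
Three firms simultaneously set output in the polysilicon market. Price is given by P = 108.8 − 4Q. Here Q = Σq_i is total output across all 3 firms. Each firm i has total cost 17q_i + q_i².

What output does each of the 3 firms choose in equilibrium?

5.1

A representative firm's profit is π_i = q_i(108.8 − 4Q) − 17q_i − q_i², with Q = q_i + Σ_{j≠i} q_j.
First-order condition: 91.8 − 10q_i − 4Σ_{j≠i} q_j = 0.
In a symmetric equilibrium every firm chooses the same q, so Σ_{j≠i} q_j = 2q. The condition becomes 91.8 − 18q = 0, giving q = 91.8/18 = 5.1.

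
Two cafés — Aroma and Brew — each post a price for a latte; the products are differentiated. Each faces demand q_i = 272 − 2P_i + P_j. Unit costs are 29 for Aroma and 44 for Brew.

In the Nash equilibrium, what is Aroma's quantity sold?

Aroma's profit: π = (P_{Aroma} − 29)(272 − 2P_{Aroma} + P_{Brew}).
∂π/∂P_{Aroma} = 330 − 4P_{Aroma} + P_{Brew} = 0 ⇒ P_{Aroma} = 82.5 + 0.25P_{Brew}.
Similarly P_{Brew} = 90 + 0.25P_{Aroma}.
Plugging P_{Brew} into Aroma's best response: P_{Aroma} = 82.5 + 0.25(90 + 0.25P_{Aroma}) ⇒ 0.9375P_{Aroma} = 105, so P_{Aroma} = 112.
Then P_{Brew} = 90 + 0.25·112 = 118.
q_{Aroma} = 272 − 2·112 + 118 = 166.

166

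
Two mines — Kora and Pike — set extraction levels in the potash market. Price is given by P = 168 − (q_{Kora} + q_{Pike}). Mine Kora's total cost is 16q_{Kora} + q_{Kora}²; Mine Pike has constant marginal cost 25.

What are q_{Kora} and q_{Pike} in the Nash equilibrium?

23, 60

Mine Kora's profit: π = q_{Kora}(168 − (q_{Kora} + q_{Pike})) − 16q_{Kora} − q_{Kora}².
∂π/∂q_{Kora} = 152 − 4q_{Kora} − q_{Pike} = 0, so q_{Kora} = 38 − 0.25q_{Pike}.
For Pike: ∂π/∂q_{Pike} = 143 − 2q_{Pike} − q_{Kora} = 0 ⇒ q_{Pike} = 71.5 − 0.5q_{Kora}.
Substituting the second reaction function into the first: q_{Kora} = 38 − 0.25(71.5 − 0.5q_{Kora}), which gives 0.875q_{Kora} = 20.125 ⇒ q_{Kora} = 23.
Then q_{Pike} = 71.5 − 0.5·23 = 60.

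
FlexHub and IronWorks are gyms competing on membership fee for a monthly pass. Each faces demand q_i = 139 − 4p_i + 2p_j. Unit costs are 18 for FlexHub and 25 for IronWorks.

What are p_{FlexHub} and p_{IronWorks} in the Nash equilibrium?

FlexHub's profit: π = (p_{FlexHub} − 18)(139 − 4p_{FlexHub} + 2p_{IronWorks}).
∂π/∂p_{FlexHub} = 211 − 8p_{FlexHub} + 2p_{IronWorks} = 0 ⇒ p_{FlexHub} = 26.375 + 0.25p_{IronWorks}.
Similarly p_{IronWorks} = 29.875 + 0.25p_{FlexHub}.
Solving the two reaction functions simultaneously: (1 − (0.25)(0.25))p_{FlexHub} = 26.375 + 0.25·29.875, so 0.9375p_{FlexHub} = 1083/32 and p_{FlexHub} = 36.1.
Then p_{IronWorks} = 29.875 + 0.25·36.1 = 38.9.

36.1, 38.9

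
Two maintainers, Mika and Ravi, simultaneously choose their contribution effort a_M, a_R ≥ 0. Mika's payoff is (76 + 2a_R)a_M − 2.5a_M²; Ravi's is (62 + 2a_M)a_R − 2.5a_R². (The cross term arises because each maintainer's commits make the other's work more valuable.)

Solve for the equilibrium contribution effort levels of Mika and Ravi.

24, 22

Expanding Mika's payoff: 76a_M + 2a_Ra_M − 2.5a_M².
∂π/∂a_M = 76 + 2a_R − 5a_M = 0, so a_M = 15.2 + 0.4a_R.
Likewise for Ravi: a_R = 12.4 + 0.4a_M.
Plugging a_R into Mika's best response: a_M = 15.2 + 0.4(12.4 + 0.4a_M) ⇒ 0.84a_M = 20.16, so a_M = 24.
Then a_R = 12.4 + 0.4·24 = 22.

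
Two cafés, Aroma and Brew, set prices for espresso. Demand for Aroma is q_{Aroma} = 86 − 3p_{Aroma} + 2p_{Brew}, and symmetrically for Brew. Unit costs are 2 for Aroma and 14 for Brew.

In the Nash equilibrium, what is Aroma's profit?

1621.6875

Aroma's profit: π = (p_{Aroma} − 2)(86 − 3p_{Aroma} + 2p_{Brew}).
∂π/∂p_{Aroma} = 92 − 6p_{Aroma} + 2p_{Brew} = 0 ⇒ p_{Aroma} = 46/3 + (1/3)p_{Brew}.
Similarly p_{Brew} = 64/3 + (1/3)p_{Aroma}.
Solving the two reaction functions simultaneously: (1 − (1/3)(1/3))p_{Aroma} = 46/3 + (1/3)·(64/3), so (8/9)p_{Aroma} = 202/9 and p_{Aroma} = 25.25.
Then p_{Brew} = 64/3 + (1/3)·25.25 = 29.75.
q_{Aroma} = 86 − 3·25.25 + 2·29.75 = 69.75.
Profit = (25.25 − 2)·69.75 = 1621.6875.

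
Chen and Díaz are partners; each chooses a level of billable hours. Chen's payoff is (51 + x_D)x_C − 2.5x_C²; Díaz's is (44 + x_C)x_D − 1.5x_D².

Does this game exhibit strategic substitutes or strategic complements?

Expanding Chen's payoff: 51x_C + x_Dx_C − 2.5x_C².
∂π/∂x_C = 51 + x_D − 5x_C = 0, so x_C = 10.2 + 0.2x_D.
The best-response slope dx_C/dx_D = 0.2 > 0: the reaction function is upward-sloping, so the choices are strategic complements.

strategic complements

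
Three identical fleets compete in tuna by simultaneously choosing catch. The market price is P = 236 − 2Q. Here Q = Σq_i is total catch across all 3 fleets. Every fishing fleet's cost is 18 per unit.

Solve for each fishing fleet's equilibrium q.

27.25

A representative fishing fleet's profit is π_i = q_i(236 − 2Q) − 18q_i, with Q = q_i + Σ_{j≠i} q_j.
First-order condition: 218 − 4q_i − 2Σ_{j≠i} q_j = 0.
Imposing symmetry (q_j = q for all j) turns Σ_{j≠i} q_j into 2q, so 218 = 8q and q = 27.25.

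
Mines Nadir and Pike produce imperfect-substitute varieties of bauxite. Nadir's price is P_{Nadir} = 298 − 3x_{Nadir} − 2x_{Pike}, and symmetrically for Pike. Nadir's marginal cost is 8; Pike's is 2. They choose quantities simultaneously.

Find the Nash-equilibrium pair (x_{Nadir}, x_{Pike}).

Mine Nadir's profit: π = x_{Nadir}(298 − 3x_{Nadir} − 2x_{Pike}) − 8x_{Nadir}.
∂π/∂x_{Nadir} = 290 − 6x_{Nadir} − 2x_{Pike} = 0 ⇒ x_{Nadir} = 145/3 − (1/3)x_{Pike}.
Similarly x_{Pike} = 148/3 − (1/3)x_{Nadir}.
Plugging x_{Pike} into Nadir's best response: x_{Nadir} = 145/3 − (1/3)(148/3 − (1/3)x_{Nadir}) ⇒ (8/9)x_{Nadir} = 287/9, so x_{Nadir} = 35.875.
Then x_{Pike} = 148/3 − (1/3)·35.875 = 37.375.

35.875, 37.375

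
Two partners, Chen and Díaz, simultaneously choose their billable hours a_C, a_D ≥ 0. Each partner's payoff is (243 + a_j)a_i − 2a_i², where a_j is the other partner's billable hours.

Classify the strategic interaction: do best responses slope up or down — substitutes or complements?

Chen's payoff is (243 + a_D)a_C − 2a_C².
∂π/∂a_C = 243 + a_D − 4a_C = 0, so a_C = 60.75 + 0.25a_D.
The best-response slope da_C/da_D = 0.25 > 0: the reaction function is upward-sloping, so the choices are strategic complements.

strategic complements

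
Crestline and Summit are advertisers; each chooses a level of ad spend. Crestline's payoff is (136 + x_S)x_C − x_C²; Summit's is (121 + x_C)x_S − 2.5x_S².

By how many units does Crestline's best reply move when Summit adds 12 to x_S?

6

Expanding Crestline's payoff: 136x_C + x_Sx_C − x_C².
∂π/∂x_C = 136 + x_S − 2x_C = 0, so x_C = 68 + 0.5x_S.
The reaction-function slope is 0.5, so a 12-unit rise in x_S moves x_C by 0.5 × 12 = 6. Crestline's best response rises — the actions are strategic complements.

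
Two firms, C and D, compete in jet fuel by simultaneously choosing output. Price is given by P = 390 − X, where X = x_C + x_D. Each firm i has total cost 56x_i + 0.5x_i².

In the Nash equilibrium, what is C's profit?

10458.375

Firm C's profit: π = x_C(390 − (x_C + x_D)) − 56x_C − 0.5x_C².
∂π/∂x_C = 334 − 3x_C − x_D = 0, so x_C = 334/3 − (1/3)x_D.
Setting x_C = x_D in the reaction function: x_C = 334/3 − (1/3)x_C, so x_C = (334/3) / (4/3) = 83.5.
Price P = 390 − 167 = 223.
C's profit: (223 − 56)·83.5 − 0.5(83.5)² = 10458.375.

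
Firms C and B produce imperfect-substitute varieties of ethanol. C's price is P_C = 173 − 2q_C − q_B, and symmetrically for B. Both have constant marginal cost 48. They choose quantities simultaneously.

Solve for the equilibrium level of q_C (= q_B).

25

Firm C's profit: π = q_C(173 − 2q_C − q_B) − 48q_C.
∂π/∂q_C = 125 − 4q_C − q_B = 0 ⇒ q_C = 31.25 − 0.25q_B.
Setting q_C = q_B in the reaction function: q_C = 31.25 − 0.25q_C, so q_C = 31.25 / 1.25 = 25.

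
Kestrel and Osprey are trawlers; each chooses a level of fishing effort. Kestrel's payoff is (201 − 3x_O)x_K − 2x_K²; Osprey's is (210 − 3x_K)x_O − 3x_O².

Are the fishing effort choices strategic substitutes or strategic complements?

Expanding Kestrel's payoff: 201x_K − 3x_Ox_K − 2x_K².
∂π/∂x_K = 201 − 3x_O − 4x_K = 0, so x_K = 50.25 − 0.75x_O.
The best-response slope dx_K/dx_O = −0.75 < 0: the reaction function is downward-sloping, so the choices are strategic substitutes.

strategic substitutes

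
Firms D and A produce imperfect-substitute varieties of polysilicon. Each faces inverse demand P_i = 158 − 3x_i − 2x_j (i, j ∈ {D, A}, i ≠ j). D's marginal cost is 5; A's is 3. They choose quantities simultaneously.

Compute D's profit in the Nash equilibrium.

Firm D's profit: π = x_D(158 − 3x_D − 2x_A) − 5x_D.
∂π/∂x_D = 153 − 6x_D − 2x_A = 0 ⇒ x_D = 25.5 − (1/3)x_A.
Similarly x_A = 155/6 − (1/3)x_D.
Plugging x_A into D's best response: x_D = 25.5 − (1/3)(155/6 − (1/3)x_D) ⇒ (8/9)x_D = 152/9, so x_D = 19.
Then x_A = 155/6 − (1/3)·19 = 19.5.
P_D = 158 − 3·19 − 2·19.5 = 62.
Profit = (62 − 5)·19 = 1083.

1083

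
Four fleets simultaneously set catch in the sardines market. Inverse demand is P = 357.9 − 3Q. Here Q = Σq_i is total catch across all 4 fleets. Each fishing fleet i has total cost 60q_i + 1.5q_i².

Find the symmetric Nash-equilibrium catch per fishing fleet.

16.55

A representative fishing fleet's profit is π_i = q_i(357.9 − 3Q) − 60q_i − 1.5q_i², with Q = q_i + Σ_{j≠i} q_j.
First-order condition: 297.9 − 9q_i − 3Σ_{j≠i} q_j = 0.
In a symmetric equilibrium every fishing fleet chooses the same q, so Σ_{j≠i} q_j = 3q. The condition becomes 297.9 − 18q = 0, giving q = 297.9/18 = 16.55.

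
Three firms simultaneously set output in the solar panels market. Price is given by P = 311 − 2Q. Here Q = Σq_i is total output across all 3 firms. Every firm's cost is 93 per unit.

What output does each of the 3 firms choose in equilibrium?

A representative firm's profit is π_i = q_i(311 − 2Q) − 93q_i, with Q = q_i + Σ_{j≠i} q_j.
First-order condition: 218 − 4q_i − 2Σ_{j≠i} q_j = 0.
Imposing symmetry (q_j = q for all j) turns Σ_{j≠i} q_j into 2q, so 218 = 8q and q = 27.25.

27.25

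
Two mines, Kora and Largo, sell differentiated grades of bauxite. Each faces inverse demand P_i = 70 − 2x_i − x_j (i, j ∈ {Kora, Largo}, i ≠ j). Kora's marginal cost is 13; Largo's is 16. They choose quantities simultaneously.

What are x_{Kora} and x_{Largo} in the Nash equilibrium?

Mine Kora's profit: π = x_{Kora}(70 − 2x_{Kora} − x_{Largo}) − 13x_{Kora}.
∂π/∂x_{Kora} = 57 − 4x_{Kora} − x_{Largo} = 0 ⇒ x_{Kora} = 14.25 − 0.25x_{Largo}.
Similarly x_{Largo} = 13.5 − 0.25x_{Kora}.
Solving the two reaction functions simultaneously: (1 − (−0.25)(−0.25))x_{Kora} = 14.25 − 0.25·13.5, so 0.9375x_{Kora} = 10.875 and x_{Kora} = 11.6.
Then x_{Largo} = 13.5 − 0.25·11.6 = 10.6.

11.6, 10.6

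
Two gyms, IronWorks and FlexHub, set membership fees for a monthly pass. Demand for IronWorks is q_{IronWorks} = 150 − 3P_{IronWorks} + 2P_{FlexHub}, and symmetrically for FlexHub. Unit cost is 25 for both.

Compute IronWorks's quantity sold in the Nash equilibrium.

93.75

IronWorks's profit: π = (P_{IronWorks} − 25)(150 − 3P_{IronWorks} + 2P_{FlexHub}).
∂π/∂P_{IronWorks} = 225 − 6P_{IronWorks} + 2P_{FlexHub} = 0 ⇒ P_{IronWorks} = 37.5 + (1/3)P_{FlexHub}.
Setting P_{IronWorks} = P_{FlexHub} in the reaction function: P_{IronWorks} = 37.5 + (1/3)P_{IronWorks}, so P_{IronWorks} = 37.5 / (2/3) = 56.25.
q_{IronWorks} = 150 − 3·56.25 + 2·56.25 = 93.75.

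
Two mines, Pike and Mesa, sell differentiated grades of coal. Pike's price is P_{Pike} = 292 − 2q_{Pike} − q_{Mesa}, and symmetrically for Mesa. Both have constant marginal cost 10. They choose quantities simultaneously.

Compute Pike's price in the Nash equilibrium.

Mine Pike's profit: π = q_{Pike}(292 − 2q_{Pike} − q_{Mesa}) − 10q_{Pike}.
∂π/∂q_{Pike} = 282 − 4q_{Pike} − q_{Mesa} = 0 ⇒ q_{Pike} = 70.5 − 0.25q_{Mesa}.
Setting q_{Pike} = q_{Mesa} in the reaction function: q_{Pike} = 70.5 − 0.25q_{Pike}, so q_{Pike} = 70.5 / 1.25 = 56.4.
P_{Pike} = 292 − 2·56.4 − 56.4 = 122.8.

122.8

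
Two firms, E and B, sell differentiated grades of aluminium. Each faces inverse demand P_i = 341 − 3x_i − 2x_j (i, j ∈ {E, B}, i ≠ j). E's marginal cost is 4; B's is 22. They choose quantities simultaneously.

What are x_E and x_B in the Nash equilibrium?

43.25, 38.75

Firm E's profit: π = x_E(341 − 3x_E − 2x_B) − 4x_E.
∂π/∂x_E = 337 − 6x_E − 2x_B = 0 ⇒ x_E = 337/6 − (1/3)x_B.
Similarly x_B = 319/6 − (1/3)x_E.
Plugging x_B into E's best response: x_E = 337/6 − (1/3)(319/6 − (1/3)x_E) ⇒ (8/9)x_E = 346/9, so x_E = 43.25.
Then x_B = 319/6 − (1/3)·43.25 = 38.75.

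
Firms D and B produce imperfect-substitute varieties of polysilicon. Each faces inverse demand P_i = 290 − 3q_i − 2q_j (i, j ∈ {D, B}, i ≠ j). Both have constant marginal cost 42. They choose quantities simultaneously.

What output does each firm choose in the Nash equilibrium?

31

Firm D's profit: π = q_D(290 − 3q_D − 2q_B) − 42q_D.
∂π/∂q_D = 248 − 6q_D − 2q_B = 0 ⇒ q_D = 124/3 − (1/3)q_B.
Setting q_D = q_B in the reaction function: q_D = 124/3 − (1/3)q_D, so q_D = (124/3) / (4/3) = 31.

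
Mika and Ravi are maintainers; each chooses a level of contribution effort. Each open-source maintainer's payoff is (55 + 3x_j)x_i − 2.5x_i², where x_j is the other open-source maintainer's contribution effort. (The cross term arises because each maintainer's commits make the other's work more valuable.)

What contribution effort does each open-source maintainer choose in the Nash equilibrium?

Mika's payoff is (55 + 3x_R)x_M − 2.5x_M².
∂π/∂x_M = 55 + 3x_R − 5x_M = 0, so x_M = 11 + 0.6x_R.
The game is symmetric, so in equilibrium x_R = x_M: the reaction function gives 0.4x_M = 11, hence x_M = 27.5.

27.5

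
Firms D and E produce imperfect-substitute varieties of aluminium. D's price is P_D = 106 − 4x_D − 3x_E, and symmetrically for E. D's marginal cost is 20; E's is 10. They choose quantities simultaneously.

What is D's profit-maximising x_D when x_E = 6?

8.5

Firm D's profit: π = x_D(106 − 4x_D − 3x_E) − 20x_D.
∂π/∂x_D = 86 − 8x_D − 3x_E = 0 ⇒ x_D = 10.75 − 0.375x_E.
At x_E = 6: x_D = 10.75 − 0.375·6 = 8.5.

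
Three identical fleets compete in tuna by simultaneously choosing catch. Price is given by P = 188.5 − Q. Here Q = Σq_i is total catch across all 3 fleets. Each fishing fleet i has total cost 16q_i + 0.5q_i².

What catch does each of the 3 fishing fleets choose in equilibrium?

A representative fishing fleet's profit is π_i = q_i(188.5 − Q) − 16q_i − 0.5q_i², with Q = q_i + Σ_{j≠i} q_j.
First-order condition: 172.5 − 3q_i − Σ_{j≠i} q_j = 0.
Imposing symmetry (q_j = q for all j) turns Σ_{j≠i} q_j into 2q, so 172.5 = 5q and q = 34.5.

34.5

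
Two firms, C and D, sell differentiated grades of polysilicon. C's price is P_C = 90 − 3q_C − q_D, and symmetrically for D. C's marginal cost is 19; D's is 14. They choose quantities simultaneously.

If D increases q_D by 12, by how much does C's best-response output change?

Firm C's profit: π = q_C(90 − 3q_C − q_D) − 19q_C.
∂π/∂q_C = 71 − 6q_C − q_D = 0 ⇒ q_C = 71/6 − (1/6)q_D.
The reaction-function slope is −1/6, so a 12-unit rise in q_D moves q_C by −1/6 × 12 = −2. C's best response falls — the actions are strategic substitutes.

-2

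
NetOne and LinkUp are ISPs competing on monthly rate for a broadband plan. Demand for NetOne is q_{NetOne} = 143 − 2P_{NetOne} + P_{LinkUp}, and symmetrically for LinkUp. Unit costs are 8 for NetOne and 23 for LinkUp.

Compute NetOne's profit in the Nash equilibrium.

NetOne's profit: π = (P_{NetOne} − 8)(143 − 2P_{NetOne} + P_{LinkUp}).
∂π/∂P_{NetOne} = 159 − 4P_{NetOne} + P_{LinkUp} = 0 ⇒ P_{NetOne} = 39.75 + 0.25P_{LinkUp}.
Similarly P_{LinkUp} = 47.25 + 0.25P_{NetOne}.
Plugging P_{LinkUp} into NetOne's best response: P_{NetOne} = 39.75 + 0.25(47.25 + 0.25P_{NetOne}) ⇒ 0.9375P_{NetOne} = 51.5625, so P_{NetOne} = 55.
Then P_{LinkUp} = 47.25 + 0.25·55 = 61.
q_{NetOne} = 143 − 2·55 + 61 = 94.
Profit = (55 − 8)·94 = 4418.

4418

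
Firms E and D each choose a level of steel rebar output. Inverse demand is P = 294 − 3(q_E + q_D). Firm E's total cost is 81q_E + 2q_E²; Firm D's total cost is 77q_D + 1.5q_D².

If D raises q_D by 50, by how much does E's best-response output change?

-15

Firm E's profit: π = q_E(294 − 3(q_E + q_D)) − 81q_E − 2q_E².
∂π/∂q_E = 213 − 10q_E − 3q_D = 0, so q_E = 21.3 − 0.3q_D.
The reaction-function slope is −0.3, so a 50-unit rise in q_D moves q_E by −0.3 × 50 = −15. E's best response falls — the actions are strategic substitutes.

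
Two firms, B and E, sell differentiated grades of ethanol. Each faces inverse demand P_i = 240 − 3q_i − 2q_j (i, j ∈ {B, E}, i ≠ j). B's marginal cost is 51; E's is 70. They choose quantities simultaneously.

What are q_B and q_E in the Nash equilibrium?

24.8125, 20.0625

Firm B's profit: π = q_B(240 − 3q_B − 2q_E) − 51q_B.
∂π/∂q_B = 189 − 6q_B − 2q_E = 0 ⇒ q_B = 31.5 − (1/3)q_E.
Similarly q_E = 85/3 − (1/3)q_B.
Plugging q_E into B's best response: q_B = 31.5 − (1/3)(85/3 − (1/3)q_B) ⇒ (8/9)q_B = 397/18, so q_B = 24.8125.
Then q_E = 85/3 − (1/3)·24.8125 = 20.0625.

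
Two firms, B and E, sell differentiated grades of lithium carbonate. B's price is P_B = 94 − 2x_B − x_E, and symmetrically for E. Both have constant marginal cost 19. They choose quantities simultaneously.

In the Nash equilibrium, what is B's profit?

Firm B's profit: π = x_B(94 − 2x_B − x_E) − 19x_B.
∂π/∂x_B = 75 − 4x_B − x_E = 0 ⇒ x_B = 18.75 − 0.25x_E.
The game is symmetric, so in equilibrium x_E = x_B: the reaction function gives 1.25x_B = 18.75, hence x_B = 15.
P_B = 94 − 2·15 − 15 = 49.
Profit = (49 − 19)·15 = 450.

450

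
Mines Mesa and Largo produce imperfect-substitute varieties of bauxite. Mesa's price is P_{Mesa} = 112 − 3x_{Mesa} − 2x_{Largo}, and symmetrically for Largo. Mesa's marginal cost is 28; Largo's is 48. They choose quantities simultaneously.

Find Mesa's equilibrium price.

Mine Mesa's profit: π = x_{Mesa}(112 − 3x_{Mesa} − 2x_{Largo}) − 28x_{Mesa}.
∂π/∂x_{Mesa} = 84 − 6x_{Mesa} − 2x_{Largo} = 0 ⇒ x_{Mesa} = 14 − (1/3)x_{Largo}.
Similarly x_{Largo} = 32/3 − (1/3)x_{Mesa}.
Substituting the second reaction function into the first: x_{Mesa} = 14 − (1/3)(32/3 − (1/3)x_{Mesa}), which gives (8/9)x_{Mesa} = 94/9 ⇒ x_{Mesa} = 11.75.
Then x_{Largo} = 32/3 − (1/3)·11.75 = 6.75.
P_{Mesa} = 112 − 3·11.75 − 2·6.75 = 63.25.

63.25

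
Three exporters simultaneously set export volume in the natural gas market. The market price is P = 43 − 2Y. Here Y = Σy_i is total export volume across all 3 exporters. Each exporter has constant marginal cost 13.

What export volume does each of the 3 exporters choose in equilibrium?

3.75

A representative exporter's profit is π_i = y_i(43 − 2Y) − 13y_i, with Y = y_i + Σ_{j≠i} y_j.
First-order condition: 30 − 4y_i − 2Σ_{j≠i} y_j = 0.
With identical exporters, set every y_j = y: then 30 − 4y − 4y = 0, i.e. y = 30/8 = 3.75.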